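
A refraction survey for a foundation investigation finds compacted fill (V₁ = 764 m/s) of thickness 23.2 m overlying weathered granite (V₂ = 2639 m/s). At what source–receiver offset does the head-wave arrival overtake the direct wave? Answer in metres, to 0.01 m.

62.51 m

x_cross = 2h·√((V₂+V₁)/(V₂−V₁)).
(V₂+V₁)/(V₂−V₁) = (2639+764)/(2639−764) = 1.8149; √ = 1.3472.
x_cross = 2·23.2·1.3472 = 62.51 m.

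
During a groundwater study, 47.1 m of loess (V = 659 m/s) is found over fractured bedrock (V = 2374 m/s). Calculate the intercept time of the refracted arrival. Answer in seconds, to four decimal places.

0.1373 s

θ_c = arcsin(V₁/V₂) = arcsin(659/2374) = 16.12°; cos θ_c = 0.9607.
tᵢ = 2h·cos θ_c / V₁ = 2·47.1·0.9607 / 659 = 0.13733 s.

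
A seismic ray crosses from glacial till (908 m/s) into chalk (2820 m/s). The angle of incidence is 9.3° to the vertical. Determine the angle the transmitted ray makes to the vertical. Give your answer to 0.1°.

30.1°

Snell's law: sin θ₂ = (V₂/V₁)·sin θ₁ = (2820/908)·sin 9.3° = 0.5019.
θ₂ = arcsin 0.5019 = 30.13° from the normal.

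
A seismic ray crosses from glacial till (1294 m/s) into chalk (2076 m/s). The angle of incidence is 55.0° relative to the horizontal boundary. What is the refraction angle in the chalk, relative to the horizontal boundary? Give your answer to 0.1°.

Convert to the normal: θ₁ = 90° − 55.0° = 35.0°.
Snell's law: sin θ₂ = (V₂/V₁)·sin θ₁ = (2076/1294)·sin 35.0° = 0.9202.
θ₂ = sin⁻¹(0.9202) = 66.96° (from vertical).
From the interface: 90° − 66.96° = 23.04°.

23.0°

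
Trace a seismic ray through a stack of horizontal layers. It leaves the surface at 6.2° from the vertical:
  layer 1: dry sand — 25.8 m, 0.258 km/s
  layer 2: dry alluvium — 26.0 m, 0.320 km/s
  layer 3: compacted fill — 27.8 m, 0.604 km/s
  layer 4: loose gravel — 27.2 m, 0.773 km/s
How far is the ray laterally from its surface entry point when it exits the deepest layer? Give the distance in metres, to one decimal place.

Apply Snell's law at each interface; in layer i the horizontal offset is hᵢ·tan θᵢ.
Layer 1: θ = 6.20°; offset = 25.8·tan 6.20° = 2.803 m.
Layer 2: sin θ = 0.320·sin 6.2°/0.258 = 0.1340, θ = 7.70°; offset = 26.0·tan 7.70° = 3.514 m.
Layer 3: sin θ = 0.604·sin 6.2°/0.258 = 0.2528, θ = 14.65°; offset = 27.8·tan 14.65° = 7.265 m.
Layer 4: sin θ = 0.773·sin 6.2°/0.258 = 0.3236, θ = 18.88°; offset = 27.2·tan 18.88° = 9.302 m.
Summing the layer offsets gives 22.884 m.

22.9 m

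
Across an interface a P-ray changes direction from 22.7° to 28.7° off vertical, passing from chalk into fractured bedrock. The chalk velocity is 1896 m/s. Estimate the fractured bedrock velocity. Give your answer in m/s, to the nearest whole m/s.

2359 m/s

Snell's law: sin 22.7°/V₁ = sin 28.7°/V₂.
V₂ = V₁·sin 28.7°/sin 22.7° = 1896 × 1.2444 = 2359.39 m/s.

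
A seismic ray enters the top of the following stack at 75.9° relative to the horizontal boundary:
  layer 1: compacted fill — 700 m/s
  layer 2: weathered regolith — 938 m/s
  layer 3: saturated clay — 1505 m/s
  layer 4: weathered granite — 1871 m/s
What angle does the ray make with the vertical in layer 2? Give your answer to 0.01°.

From the normal: θ₁ = 90° − 75.9° = 14.1°.
Snell's law across each interface conserves sin θ / V, so sin θ_2 = V_2·sin θ₁/V₁.
sin θ_2 = 938 × sin 14.1° / 700 = 0.3264.
θ_2 = 19.05° from the vertical.

19.05°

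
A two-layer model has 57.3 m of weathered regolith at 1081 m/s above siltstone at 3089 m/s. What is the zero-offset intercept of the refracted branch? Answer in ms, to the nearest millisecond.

θ_c = arcsin(V₁/V₂) = arcsin(1081/3089) = 20.48°; cos θ_c = 0.9368.
tᵢ = 2h·cos θ_c / V₁ = 2·57.3·0.9368 / 1081 = 0.09931 s.

99 ms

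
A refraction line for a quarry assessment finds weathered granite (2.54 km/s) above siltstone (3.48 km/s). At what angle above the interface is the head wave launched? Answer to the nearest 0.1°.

Critical incidence: sin θ_c = V₁/V₂ = 2.54/3.48 = 0.7299.
θ_c = arcsin 0.7299 = 46.88°.
Measured from the interface: 90° − 46.88° = 43.12°.

43.1°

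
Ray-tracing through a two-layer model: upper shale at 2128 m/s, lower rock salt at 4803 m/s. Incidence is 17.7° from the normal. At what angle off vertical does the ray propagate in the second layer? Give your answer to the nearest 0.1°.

Snell's law: sin θ₂ = (V₂/V₁)·sin θ₁ = (4803/2128)·sin 17.7° = 0.6862.
θ₂ = arcsin 0.6862 = 43.33° from the normal.

43.3°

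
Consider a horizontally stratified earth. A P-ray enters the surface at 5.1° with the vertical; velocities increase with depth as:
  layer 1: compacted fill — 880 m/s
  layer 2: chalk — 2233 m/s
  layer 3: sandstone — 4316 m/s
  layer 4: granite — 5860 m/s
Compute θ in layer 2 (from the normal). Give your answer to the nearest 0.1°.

13.0°

Snell's law across each interface conserves sin θ / V, so sin θ_2 = V_2·sin θ₁/V₁.
sin θ_2 = 2233 × sin 5.1° / 880 = 0.2256.
θ_2 = 13.04° from the vertical.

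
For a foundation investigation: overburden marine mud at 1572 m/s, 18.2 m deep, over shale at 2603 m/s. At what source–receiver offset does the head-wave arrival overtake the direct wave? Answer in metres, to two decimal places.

x_cross = 2h·√((V₂+V₁)/(V₂−V₁)).
(V₂+V₁)/(V₂−V₁) = (2603+1572)/(2603−1572) = 4.0495; √ = 2.0123.
x_cross = 2·18.2·2.0123 = 73.25 m.

73.25 m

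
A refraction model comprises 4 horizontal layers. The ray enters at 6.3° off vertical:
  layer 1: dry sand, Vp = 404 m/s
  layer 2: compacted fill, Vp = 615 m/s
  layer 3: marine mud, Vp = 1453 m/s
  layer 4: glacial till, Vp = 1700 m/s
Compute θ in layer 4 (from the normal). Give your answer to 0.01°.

Snell's law across each interface conserves sin θ / V, so sin θ_4 = V_4·sin θ₁/V₁.
sin θ_4 = 1700 × sin 6.3° / 404 = 0.4618.
θ_4 = 27.50° from the vertical.

27.50°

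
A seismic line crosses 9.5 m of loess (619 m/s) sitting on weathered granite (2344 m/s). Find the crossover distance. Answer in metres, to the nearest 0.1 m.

24.9 m

x_cross = 2h·√((V₂+V₁)/(V₂−V₁)).
(V₂+V₁)/(V₂−V₁) = (2344+619)/(2344−619) = 1.7177; √ = 1.3106.
x_cross = 2·9.5·1.3106 = 24.90 m.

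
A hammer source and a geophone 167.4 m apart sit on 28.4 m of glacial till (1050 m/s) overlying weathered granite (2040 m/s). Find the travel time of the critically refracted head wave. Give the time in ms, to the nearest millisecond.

θ_c = arcsin(V₁/V₂) = arcsin(1050/2040) = 30.98°, cos θ_c = 0.8574.
Intercept time tᵢ = 2h cos θ_c / V₁ = 2·28.4·0.8574/1050 = 0.04638 s.
t = x/V₂ + tᵢ = 167.4/2040 + 0.04638 = 0.12844 s.

128 ms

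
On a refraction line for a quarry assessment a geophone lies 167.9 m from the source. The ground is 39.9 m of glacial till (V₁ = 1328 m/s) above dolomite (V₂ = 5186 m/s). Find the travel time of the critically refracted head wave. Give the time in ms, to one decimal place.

90.5 ms

t = x/V₂ + 2h·√(V₂²−V₁²)/(V₁V₂).
√(V₂²−V₁²) = √(5186²−1328²) = 5013.1 m/s; delay term = 2·39.9·5013.1/(1328·5186) = 0.05809 s.
t = 167.9/5186 + 0.05809 = 0.09046 s.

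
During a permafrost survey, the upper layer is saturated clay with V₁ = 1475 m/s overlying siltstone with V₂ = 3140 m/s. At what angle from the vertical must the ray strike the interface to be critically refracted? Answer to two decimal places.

At critical incidence the refracted ray runs along the interface (θ₂ = 90°), so sin θ_c = V₁/V₂.
θ_c = arcsin(1475/3140) = arcsin 0.4697 = 28.02°.

28.02°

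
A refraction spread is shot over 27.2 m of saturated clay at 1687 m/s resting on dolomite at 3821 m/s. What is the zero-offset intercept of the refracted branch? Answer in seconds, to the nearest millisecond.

tᵢ = 2h·√(V₂²−V₁²)/(V₁V₂).
√(V₂²−V₁²) = √(3821²−1687²) = 3428.4 m/s.
tᵢ = 2·27.2·3428.4/(1687·3821) = 0.02893 s.

0.029 s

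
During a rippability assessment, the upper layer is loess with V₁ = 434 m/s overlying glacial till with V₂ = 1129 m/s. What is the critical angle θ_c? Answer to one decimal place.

At critical incidence the refracted ray runs along the interface (θ₂ = 90°), so sin θ_c = V₁/V₂.
θ_c = arcsin(434/1129) = arcsin 0.3844 = 22.61°.

22.6°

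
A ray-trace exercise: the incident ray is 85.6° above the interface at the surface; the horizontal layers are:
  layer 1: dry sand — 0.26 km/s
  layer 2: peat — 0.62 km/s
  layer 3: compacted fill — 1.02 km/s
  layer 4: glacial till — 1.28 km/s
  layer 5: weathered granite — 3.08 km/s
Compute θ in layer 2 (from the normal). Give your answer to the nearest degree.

11°

From the normal: θ₁ = 90° − 85.6° = 4.4°.
Ray parameter p = sin 4.4° / 0.26 = 2.9507e-01 s/km.
sin θ_2 = p·V_2 = 2.9507e-01 × 0.62 = 0.1829.
θ_2 = 10.54° from the vertical.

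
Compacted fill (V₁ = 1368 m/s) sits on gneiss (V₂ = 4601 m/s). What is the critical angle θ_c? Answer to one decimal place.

At critical incidence the refracted ray runs along the interface (θ₂ = 90°), so sin θ_c = V₁/V₂.
θ_c = arcsin(1368/4601) = arcsin 0.2973 = 17.30°.

17.3°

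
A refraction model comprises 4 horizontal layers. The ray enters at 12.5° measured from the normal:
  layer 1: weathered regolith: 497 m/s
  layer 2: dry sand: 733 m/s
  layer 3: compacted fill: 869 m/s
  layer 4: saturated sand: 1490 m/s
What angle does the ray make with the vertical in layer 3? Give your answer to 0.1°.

22.2°

Snell's law across each interface conserves sin θ / V, so sin θ_3 = V_3·sin θ₁/V₁.
sin θ_3 = 869 × sin 12.5° / 497 = 0.3784.
θ_3 = 22.24° from the vertical.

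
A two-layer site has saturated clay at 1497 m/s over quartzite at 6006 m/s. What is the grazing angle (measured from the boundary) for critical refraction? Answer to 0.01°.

75.57°

At critical incidence the refracted ray runs along the interface (θ₂ = 90°), so sin θ_c = V₁/V₂.
θ_c = arcsin(1497/6006) = arcsin 0.2493 = 14.43°.
Measured from the interface: 90° − 14.43° = 75.57°.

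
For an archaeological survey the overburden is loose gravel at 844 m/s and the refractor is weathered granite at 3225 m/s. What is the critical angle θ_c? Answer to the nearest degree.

15°

Critical incidence: sin θ_c = V₁/V₂ = 844/3225 = 0.2617.
θ_c = arcsin 0.2617 = 15.17°.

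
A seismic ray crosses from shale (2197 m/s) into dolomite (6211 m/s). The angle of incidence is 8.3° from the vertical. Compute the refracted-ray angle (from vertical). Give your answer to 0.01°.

24.09°

Snell's law: sin θ₂ = (V₂/V₁)·sin θ₁ = (6211/2197)·sin 8.3° = 0.4081.
θ₂ = arcsin 0.4081 = 24.09° from the normal.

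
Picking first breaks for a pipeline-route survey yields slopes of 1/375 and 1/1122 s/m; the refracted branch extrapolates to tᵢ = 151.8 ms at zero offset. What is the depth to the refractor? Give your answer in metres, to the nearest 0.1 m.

30.2 m

θ_c = arcsin(375/1122) = 19.53°; cos θ_c = 0.9425.
tᵢ = 2h cos θ_c/V₁ ⇒ h = tᵢ·V₁/(2 cos θ_c) = 0.1518·375/(2·0.9425) = 30.20 m.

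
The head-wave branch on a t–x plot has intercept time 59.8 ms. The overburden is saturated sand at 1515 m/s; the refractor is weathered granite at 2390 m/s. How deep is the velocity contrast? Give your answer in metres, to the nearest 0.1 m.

θ_c = arcsin(1515/2390) = 39.34°; cos θ_c = 0.7734.
tᵢ = 2h cos θ_c/V₁ ⇒ h = tᵢ·V₁/(2 cos θ_c) = 0.0598·1515/(2·0.7734) = 58.57 m.

58.6 m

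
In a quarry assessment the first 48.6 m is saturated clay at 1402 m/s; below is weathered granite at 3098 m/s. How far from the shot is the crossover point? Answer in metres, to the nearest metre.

158 m

θ_c = arcsin(1402/3098) = 26.91°, so cos θ_c = 0.8917 and tᵢ = 2h cos θ_c/V₁ = 0.0618 s.
At crossover x/V₁ = x/V₂ + tᵢ ⇒ x = tᵢ/(1/V₁ − 1/V₂) = 0.06182/(7.1327e-04 − 3.2279e-04) = 158.33 m.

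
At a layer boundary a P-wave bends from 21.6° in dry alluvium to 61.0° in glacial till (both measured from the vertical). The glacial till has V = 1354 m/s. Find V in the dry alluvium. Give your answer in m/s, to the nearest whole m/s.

Snell's law: sin 21.6°/V₁ = sin 61.0°/V₂.
V₁ = V₂·sin 21.6°/sin 61.0° = 1354 × 0.4209 = 569.89 m/s.

570 m/s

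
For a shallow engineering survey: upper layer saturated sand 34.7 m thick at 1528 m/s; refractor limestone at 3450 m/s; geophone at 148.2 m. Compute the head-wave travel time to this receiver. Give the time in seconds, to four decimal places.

0.0837 s

t = x/V₂ + 2h·√(V₂²−V₁²)/(V₁V₂).
√(V₂²−V₁²) = √(3450²−1528²) = 3093.2 m/s; delay term = 2·34.7·3093.2/(1528·3450) = 0.04072 s.
t = 148.2/3450 + 0.04072 = 0.08368 s.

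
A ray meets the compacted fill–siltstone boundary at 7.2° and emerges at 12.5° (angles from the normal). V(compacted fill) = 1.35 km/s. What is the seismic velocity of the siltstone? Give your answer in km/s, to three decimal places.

Snell's law: sin 7.2°/V₁ = sin 12.5°/V₂.
V₂ = V₁·sin 12.5°/sin 7.2° = 1.35 × 1.7269 = 2.331 km/s.

2.331 km/s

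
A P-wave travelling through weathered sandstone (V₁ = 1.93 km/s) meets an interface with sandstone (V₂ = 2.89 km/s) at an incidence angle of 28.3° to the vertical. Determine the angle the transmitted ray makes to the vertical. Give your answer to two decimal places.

45.23°

Snell's law: sin θ₂ = (V₂/V₁)·sin θ₁ = (2.89/1.93)·sin 28.3° = 0.7099.
θ₂ = arcsin 0.7099 = 45.23° from the normal.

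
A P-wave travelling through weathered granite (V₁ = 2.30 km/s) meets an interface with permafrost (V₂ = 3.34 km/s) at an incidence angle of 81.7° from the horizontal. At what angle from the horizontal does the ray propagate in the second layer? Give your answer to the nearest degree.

78°

Convert to the normal: θ₁ = 90° − 81.7° = 8.3°.
sin θ₁/V₁ = sin θ₂/V₂ ⇒ sin θ₂ = 3.34·sin 8.3°/2.30 = 3.34·0.1444/2.30 = 0.2096.
θ₂ = arcsin 0.2096 = 12.10° from the normal.
From the interface: 90° − 12.10° = 77.90°.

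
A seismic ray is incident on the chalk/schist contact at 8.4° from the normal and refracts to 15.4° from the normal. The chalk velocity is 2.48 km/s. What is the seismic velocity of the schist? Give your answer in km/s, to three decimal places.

4.508 km/s

sin 8.4° = 0.1461; sin 15.4° = 0.2656.
V₂ = V₁·(sin θ₂/sin θ₁) = 2.48·(0.2656/0.1461) = 4.508 km/s.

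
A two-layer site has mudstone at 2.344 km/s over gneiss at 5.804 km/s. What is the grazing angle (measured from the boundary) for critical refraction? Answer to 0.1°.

At critical incidence the refracted ray runs along the interface (θ₂ = 90°), so sin θ_c = V₁/V₂.
θ_c = arcsin(2.344/5.804) = arcsin 0.4039 = 23.82°.
Measured from the interface: 90° − 23.82° = 66.18°.

66.2°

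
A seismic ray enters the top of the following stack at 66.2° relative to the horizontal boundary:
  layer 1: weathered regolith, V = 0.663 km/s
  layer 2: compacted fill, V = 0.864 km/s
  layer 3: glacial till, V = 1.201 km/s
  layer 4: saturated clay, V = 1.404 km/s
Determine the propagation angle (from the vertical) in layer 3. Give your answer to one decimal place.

47.0°

From the normal: θ₁ = 90° − 66.2° = 23.8°.
Snell's law across each interface conserves sin θ / V, so sin θ_3 = V_3·sin θ₁/V₁.
sin θ_3 = 1.201 × sin 23.8° / 0.663 = 0.7310.
θ_3 = arcsin 0.7310 = 46.97°.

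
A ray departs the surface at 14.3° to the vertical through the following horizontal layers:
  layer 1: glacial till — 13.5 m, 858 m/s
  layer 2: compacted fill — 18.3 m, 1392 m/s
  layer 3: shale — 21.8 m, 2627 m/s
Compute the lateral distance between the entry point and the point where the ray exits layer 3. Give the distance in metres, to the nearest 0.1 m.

Ray parameter p = sin 14.3° / 858 m/s = 2.8788e-04 s/m.
Layer 1: θ = 14.30°; offset = 13.5·tan 14.30° = 3.441 m.
Layer 2: sin θ = p·1392 = 0.4007 → θ = 23.62°; offset = 18.3·tan 23.62° = 8.004 m.
Layer 3: sin θ = p·2627 = 0.7563 → θ = 49.14°; offset = 21.8·tan 49.14° = 25.198 m.
Σ offsets = 36.643 m.

36.6 m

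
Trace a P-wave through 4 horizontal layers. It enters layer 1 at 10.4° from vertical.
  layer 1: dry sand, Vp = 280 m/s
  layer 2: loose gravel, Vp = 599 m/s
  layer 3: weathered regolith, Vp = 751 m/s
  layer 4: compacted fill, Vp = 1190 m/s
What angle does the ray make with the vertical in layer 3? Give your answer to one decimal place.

29.0°

Snell's law across each interface conserves sin θ / V, so sin θ_3 = V_3·sin θ₁/V₁.
sin θ_3 = 751 × sin 10.4° / 280 = 0.4842.
θ_3 = arcsin 0.4842 = 28.96°.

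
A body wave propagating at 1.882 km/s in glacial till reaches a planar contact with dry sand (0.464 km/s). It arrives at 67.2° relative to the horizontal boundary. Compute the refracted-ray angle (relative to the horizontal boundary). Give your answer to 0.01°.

Convert to the normal: θ₁ = 90° − 67.2° = 22.8°.
sin θ₁/V₁ = sin θ₂/V₂ ⇒ sin θ₂ = 0.464·sin 22.8°/1.882 = 0.464·0.3875/1.882 = 0.0955.
θ₂ = arcsin 0.0955 = 5.48° from the normal.
From the interface: 90° − 5.48° = 84.52°.

84.52°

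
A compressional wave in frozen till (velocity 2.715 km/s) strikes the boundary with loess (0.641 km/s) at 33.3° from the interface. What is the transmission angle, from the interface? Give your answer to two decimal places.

Angle from the normal: 90° − 33.3° = 56.7°.
Snell's law: sin θ₂ = (V₂/V₁)·sin θ₁ = (0.641/2.715)·sin 56.7° = 0.1973.
θ₂ = arcsin 0.1973 = 11.38° from the normal.
From the interface: 90° − 11.38° = 78.62°.

78.62°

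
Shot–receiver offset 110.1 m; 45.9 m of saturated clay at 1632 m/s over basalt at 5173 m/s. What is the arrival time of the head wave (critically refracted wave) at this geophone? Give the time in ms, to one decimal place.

74.7 ms

θ_c = arcsin(V₁/V₂) = arcsin(1632/5173) = 18.39°, cos θ_c = 0.9489.
Intercept time tᵢ = 2h cos θ_c / V₁ = 2·45.9·0.9489/1632 = 0.05338 s.
t = x/V₂ + tᵢ = 110.1/5173 + 0.05338 = 0.07466 s.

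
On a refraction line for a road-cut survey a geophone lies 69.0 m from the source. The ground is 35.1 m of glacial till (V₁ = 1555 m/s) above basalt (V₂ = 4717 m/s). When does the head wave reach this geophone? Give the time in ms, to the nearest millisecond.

θ_c = arcsin(V₁/V₂) = arcsin(1555/4717) = 19.25°, cos θ_c = 0.9441.
Intercept time tᵢ = 2h cos θ_c / V₁ = 2·35.1·0.9441/1555 = 0.04262 s.
t = x/V₂ + tᵢ = 69.0/4717 + 0.04262 = 0.05725 s.

57 ms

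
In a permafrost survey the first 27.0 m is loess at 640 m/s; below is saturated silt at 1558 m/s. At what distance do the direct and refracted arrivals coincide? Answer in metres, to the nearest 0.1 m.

83.6 m

x_cross = 2h·√((V₂+V₁)/(V₂−V₁)).
(V₂+V₁)/(V₂−V₁) = (1558+640)/(1558−640) = 2.3943; √ = 1.5474.
x_cross = 2·27.0·1.5474 = 83.56 m.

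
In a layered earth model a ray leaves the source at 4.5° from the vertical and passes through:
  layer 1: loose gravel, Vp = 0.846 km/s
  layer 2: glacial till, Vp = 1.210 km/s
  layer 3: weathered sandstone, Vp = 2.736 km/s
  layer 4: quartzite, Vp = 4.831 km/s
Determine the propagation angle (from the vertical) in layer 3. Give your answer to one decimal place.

Ray parameter p = sin 4.5° / 0.846 = 9.2741e-02 s/km.
sin θ_3 = p·V_3 = 9.2741e-02 × 2.736 = 0.2537.
θ_3 = 14.70° from the vertical.

14.7°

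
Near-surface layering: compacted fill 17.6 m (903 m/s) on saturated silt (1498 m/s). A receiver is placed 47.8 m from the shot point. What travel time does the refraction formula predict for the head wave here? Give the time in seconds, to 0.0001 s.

0.0630 s

θ_c = arcsin(V₁/V₂) = arcsin(903/1498) = 37.07°, cos θ_c = 0.7979.
Intercept time tᵢ = 2h cos θ_c / V₁ = 2·17.6·0.7979/903 = 0.03110 s.
t = x/V₂ + tᵢ = 47.8/1498 + 0.03110 = 0.06301 s.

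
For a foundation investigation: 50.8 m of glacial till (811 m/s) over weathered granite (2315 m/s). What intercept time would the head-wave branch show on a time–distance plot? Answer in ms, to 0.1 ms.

117.3 ms

θ_c = arcsin(V₁/V₂) = arcsin(811/2315) = 20.51°; cos θ_c = 0.9366.
tᵢ = 2h·cos θ_c / V₁ = 2·50.8·0.9366 / 811 = 0.11734 s.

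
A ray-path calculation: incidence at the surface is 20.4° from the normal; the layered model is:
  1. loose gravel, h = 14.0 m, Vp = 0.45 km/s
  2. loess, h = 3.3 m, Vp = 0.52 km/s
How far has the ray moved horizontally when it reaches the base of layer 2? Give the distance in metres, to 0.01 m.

Apply Snell's law at each interface; in layer i the horizontal offset is hᵢ·tan θᵢ.
Layer 1: θ = 20.40°; offset = 14.0·tan 20.40° = 5.2066 m.
Layer 2: sin θ = 0.52·sin 20.4°/0.45 = 0.4028, θ = 23.75°; offset = 3.3·tan 23.75° = 1.4522 m.
Σ offsets = 6.6588 m.

6.66 m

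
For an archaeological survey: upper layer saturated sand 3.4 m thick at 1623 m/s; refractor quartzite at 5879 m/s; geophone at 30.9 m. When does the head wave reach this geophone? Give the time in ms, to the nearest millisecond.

θ_c = arcsin(V₁/V₂) = arcsin(1623/5879) = 16.03°, cos θ_c = 0.9611.
Intercept time tᵢ = 2h cos θ_c / V₁ = 2·3.4·0.9611/1623 = 0.00403 s.
t = x/V₂ + tᵢ = 30.9/5879 + 0.00403 = 0.00928 s.

9 ms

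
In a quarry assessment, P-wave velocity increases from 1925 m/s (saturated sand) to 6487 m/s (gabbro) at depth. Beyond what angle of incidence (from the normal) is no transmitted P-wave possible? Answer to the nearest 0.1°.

17.3°

At critical incidence the refracted ray runs along the interface (θ₂ = 90°), so sin θ_c = V₁/V₂.
θ_c = arcsin(1925/6487) = arcsin 0.2967 = 17.26°.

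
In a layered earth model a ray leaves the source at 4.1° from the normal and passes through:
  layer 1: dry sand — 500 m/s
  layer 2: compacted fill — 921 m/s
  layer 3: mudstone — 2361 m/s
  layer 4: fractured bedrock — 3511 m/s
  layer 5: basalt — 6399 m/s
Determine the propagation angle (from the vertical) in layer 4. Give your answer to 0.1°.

30.1°

Ray parameter p = sin 4.1° / 500 = 1.4299e-04 s/m.
sin θ_4 = p·V_4 = 1.4299e-04 × 3511 = 0.5021.
θ_4 = 30.14° from the vertical.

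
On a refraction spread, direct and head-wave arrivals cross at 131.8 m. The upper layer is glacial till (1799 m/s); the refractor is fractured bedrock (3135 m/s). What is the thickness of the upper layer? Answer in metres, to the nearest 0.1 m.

34.3 m

h = (x_cross/2)·√((V₂−V₁)/(V₂+V₁)).
(V₂−V₁)/(V₂+V₁) = (3135−1799)/(3135+1799) = 0.2708; √ = 0.5204.
h = (131.8/2)·0.5204 = 34.29 m.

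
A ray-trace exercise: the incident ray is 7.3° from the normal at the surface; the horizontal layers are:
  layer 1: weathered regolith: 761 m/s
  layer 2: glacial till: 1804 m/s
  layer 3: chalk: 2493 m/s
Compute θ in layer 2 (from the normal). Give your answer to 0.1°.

17.5°

Snell's law across each interface conserves sin θ / V, so sin θ_2 = V_2·sin θ₁/V₁.
sin θ_2 = 1804 × sin 7.3° / 761 = 0.3012.
θ_2 = 17.53° from the vertical.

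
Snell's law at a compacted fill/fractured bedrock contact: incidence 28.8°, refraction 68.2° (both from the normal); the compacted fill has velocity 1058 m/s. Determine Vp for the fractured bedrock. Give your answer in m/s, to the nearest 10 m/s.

2040 m/s

Snell's law: sin 28.8°/V₁ = sin 68.2°/V₂.
V₂ = V₁·sin 68.2°/sin 28.8° = 1058 × 1.9273 = 2039.09 m/s.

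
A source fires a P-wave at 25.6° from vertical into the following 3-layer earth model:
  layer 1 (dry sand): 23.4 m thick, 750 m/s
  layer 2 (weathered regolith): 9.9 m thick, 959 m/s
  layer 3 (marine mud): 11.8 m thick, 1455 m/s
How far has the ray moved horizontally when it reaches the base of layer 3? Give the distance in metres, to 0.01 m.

p = sin θ₁/V₁ = sin 25.6°/750 = 5.7611e-04 s/m is conserved through the stack.
Layer 1: θ = 25.60°; offset = 23.4·tan 25.60° = 11.2114 m.
Layer 2: sin θ = p·959 = 0.5525 → θ = 33.54°; offset = 9.9·tan 33.54° = 6.5622 m.
Layer 3: sin θ = p·1455 = 0.8382 → θ = 56.96°; offset = 11.8·tan 56.96° = 18.1395 m.
Total horizontal offset = 35.9131 m.

35.91 m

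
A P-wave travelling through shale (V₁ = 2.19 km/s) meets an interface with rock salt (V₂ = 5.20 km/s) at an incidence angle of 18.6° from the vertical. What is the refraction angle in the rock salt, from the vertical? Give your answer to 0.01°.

Snell's law: sin θ₂ = (V₂/V₁)·sin θ₁ = (5.20/2.19)·sin 18.6° = 0.7573.
θ₂ = arcsin 0.7573 = 49.23° from the normal.

49.23°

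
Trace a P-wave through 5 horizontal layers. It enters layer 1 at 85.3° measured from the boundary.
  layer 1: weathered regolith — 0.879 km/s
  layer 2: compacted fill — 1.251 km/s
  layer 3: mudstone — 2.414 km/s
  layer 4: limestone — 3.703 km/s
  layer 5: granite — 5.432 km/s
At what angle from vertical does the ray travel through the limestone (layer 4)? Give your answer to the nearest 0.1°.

From the normal: θ₁ = 90° − 85.3° = 4.7°.
Ray parameter p = sin 4.7° / 0.879 = 9.3218e-02 s/km.
sin θ_4 = p·V_4 = 9.3218e-02 × 3.703 = 0.3452.
θ_4 = 20.19° from the vertical.

20.2°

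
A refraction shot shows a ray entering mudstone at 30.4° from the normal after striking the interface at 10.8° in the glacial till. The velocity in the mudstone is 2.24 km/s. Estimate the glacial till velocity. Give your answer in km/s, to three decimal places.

Snell's law: sin 10.8°/V₁ = sin 30.4°/V₂.
V₁ = V₂·sin 10.8°/sin 30.4° = 2.24 × 0.3703 = 0.829 km/s.

0.829 km/s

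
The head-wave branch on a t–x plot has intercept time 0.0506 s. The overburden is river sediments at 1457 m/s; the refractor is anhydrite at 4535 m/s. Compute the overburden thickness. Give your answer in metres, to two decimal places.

θ_c = arcsin(1457/4535) = 18.74°; cos θ_c = 0.9470.
tᵢ = 2h cos θ_c/V₁ ⇒ h = tᵢ·V₁/(2 cos θ_c) = 0.0506·1457/(2·0.9470) = 38.93 m.

38.93 m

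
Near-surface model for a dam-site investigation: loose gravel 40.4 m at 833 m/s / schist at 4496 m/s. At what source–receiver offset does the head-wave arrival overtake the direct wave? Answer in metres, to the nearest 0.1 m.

97.5 m

θ_c = arcsin(833/4496) = 10.68°, so cos θ_c = 0.9827 and tᵢ = 2h cos θ_c/V₁ = 0.0953 s.
At crossover x/V₁ = x/V₂ + tᵢ ⇒ x = tᵢ/(1/V₁ − 1/V₂) = 0.09532/(1.2005e-03 − 2.2242e-04) = 97.46 m.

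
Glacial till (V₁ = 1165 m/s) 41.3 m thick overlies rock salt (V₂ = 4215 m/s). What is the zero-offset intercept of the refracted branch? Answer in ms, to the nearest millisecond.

68 ms

tᵢ = 2h·√(V₂²−V₁²)/(V₁V₂).
√(V₂²−V₁²) = √(4215²−1165²) = 4050.8 m/s.
tᵢ = 2·41.3·4050.8/(1165·4215) = 0.06814 s.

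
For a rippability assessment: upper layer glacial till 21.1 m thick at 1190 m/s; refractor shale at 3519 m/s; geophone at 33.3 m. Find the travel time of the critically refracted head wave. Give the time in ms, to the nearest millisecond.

43 ms

θ_c = arcsin(V₁/V₂) = arcsin(1190/3519) = 19.77°, cos θ_c = 0.9411.
Intercept time tᵢ = 2h cos θ_c / V₁ = 2·21.1·0.9411/1190 = 0.03337 s.
t = x/V₂ + tᵢ = 33.3/3519 + 0.03337 = 0.04284 s.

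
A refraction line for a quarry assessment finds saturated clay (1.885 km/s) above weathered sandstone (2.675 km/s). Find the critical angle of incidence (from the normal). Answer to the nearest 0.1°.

At critical incidence the refracted ray runs along the interface (θ₂ = 90°), so sin θ_c = V₁/V₂.
θ_c = arcsin(1.885/2.675) = arcsin 0.7047 = 44.80°.

44.8°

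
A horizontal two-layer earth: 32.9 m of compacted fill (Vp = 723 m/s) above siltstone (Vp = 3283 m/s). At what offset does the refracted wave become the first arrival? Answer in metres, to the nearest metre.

x_cross = 2h·√((V₂+V₁)/(V₂−V₁)).
(V₂+V₁)/(V₂−V₁) = (3283+723)/(3283−723) = 1.5648; √ = 1.2509.
x_cross = 2·32.9·1.2509 = 82.31 m.

82 m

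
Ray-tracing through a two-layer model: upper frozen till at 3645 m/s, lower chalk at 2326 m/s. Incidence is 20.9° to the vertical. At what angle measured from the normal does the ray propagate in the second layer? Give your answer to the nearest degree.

Snell's law: sin θ₂ = (V₂/V₁)·sin θ₁ = (2326/3645)·sin 20.9° = 0.2276.
θ₂ = arcsin 0.2276 = 13.16° from the normal.

13°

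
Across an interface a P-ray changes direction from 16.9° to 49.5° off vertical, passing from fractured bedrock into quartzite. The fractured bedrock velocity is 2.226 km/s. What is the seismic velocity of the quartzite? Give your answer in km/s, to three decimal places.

5.823 km/s

sin 16.9° = 0.2907; sin 49.5° = 0.7604.
V₂ = V₁·(sin θ₂/sin θ₁) = 2.226·(0.7604/0.2907) = 5.823 km/s.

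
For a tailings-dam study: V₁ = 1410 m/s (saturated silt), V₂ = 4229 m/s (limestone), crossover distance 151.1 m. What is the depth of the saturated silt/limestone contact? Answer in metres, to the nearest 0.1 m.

x_cross = 2h·√((V₂+V₁)/(V₂−V₁)) → h = x_cross / (2·√((V₂+V₁)/(V₂−V₁))).
√((V₂+V₁)/(V₂−V₁)) = √((4229+1410)/(4229−1410)) = 1.4143.
h = 151.1 / (2·1.4143) = 53.42 m.

53.4 m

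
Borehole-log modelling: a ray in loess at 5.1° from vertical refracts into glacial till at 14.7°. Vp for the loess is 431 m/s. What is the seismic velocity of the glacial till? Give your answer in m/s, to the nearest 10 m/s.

1230 m/s

sin 5.1° = 0.0889; sin 14.7° = 0.2538.
V₂ = V₁·(sin θ₂/sin θ₁) = 431·(0.2538/0.0889) = 1230.33 m/s.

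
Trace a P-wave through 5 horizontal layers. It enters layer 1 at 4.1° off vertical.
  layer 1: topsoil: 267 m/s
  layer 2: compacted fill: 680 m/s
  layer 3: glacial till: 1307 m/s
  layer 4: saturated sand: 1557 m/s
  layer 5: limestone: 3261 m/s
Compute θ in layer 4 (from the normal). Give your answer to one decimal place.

24.6°

Ray parameter p = sin 4.1° / 267 = 2.6778e-04 s/m.
sin θ_4 = p·V_4 = 2.6778e-04 × 1557 = 0.4169.
θ_4 = 24.64° from the vertical.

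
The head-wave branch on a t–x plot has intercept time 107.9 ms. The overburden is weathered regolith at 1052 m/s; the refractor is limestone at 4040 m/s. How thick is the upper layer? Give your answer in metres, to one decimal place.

58.8 m

θ_c = arcsin(1052/4040) = 15.09°; cos θ_c = 0.9655.
tᵢ = 2h cos θ_c/V₁ ⇒ h = tᵢ·V₁/(2 cos θ_c) = 0.1079·1052/(2·0.9655) = 58.78 m.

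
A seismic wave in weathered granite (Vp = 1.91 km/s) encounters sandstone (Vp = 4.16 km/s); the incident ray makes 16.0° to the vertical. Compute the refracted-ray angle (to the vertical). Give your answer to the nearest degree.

sin θ₁/V₁ = sin θ₂/V₂ ⇒ sin θ₂ = 4.16·sin 16.0°/1.91 = 4.16·0.2756/1.91 = 0.6003.
θ₂ = sin⁻¹(0.6003) = 36.89° (from vertical).

37°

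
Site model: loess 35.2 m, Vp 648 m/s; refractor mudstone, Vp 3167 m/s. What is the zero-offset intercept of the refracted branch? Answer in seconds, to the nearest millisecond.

0.106 s

θ_c = arcsin(V₁/V₂) = arcsin(648/3167) = 11.81°; cos θ_c = 0.9788.
tᵢ = 2h·cos θ_c / V₁ = 2·35.2·0.9788 / 648 = 0.10634 s.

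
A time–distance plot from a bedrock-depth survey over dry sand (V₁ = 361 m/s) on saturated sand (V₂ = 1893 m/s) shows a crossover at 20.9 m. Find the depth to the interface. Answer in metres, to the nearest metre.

h = (x_cross/2)·√((V₂−V₁)/(V₂+V₁)).
(V₂−V₁)/(V₂+V₁) = (1893−361)/(1893+361) = 0.6797; √ = 0.8244.
h = (20.9/2)·0.8244 = 8.62 m.

9 m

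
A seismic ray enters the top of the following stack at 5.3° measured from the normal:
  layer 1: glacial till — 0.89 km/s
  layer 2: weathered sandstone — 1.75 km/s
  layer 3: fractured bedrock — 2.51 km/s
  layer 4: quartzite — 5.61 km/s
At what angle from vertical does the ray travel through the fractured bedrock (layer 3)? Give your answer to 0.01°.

Ray parameter p = sin 5.3° / 0.89 = 1.0379e-01 s/km.
sin θ_3 = p·V_3 = 1.0379e-01 × 2.51 = 0.2605.
θ_3 = 15.10° from the vertical.

15.10°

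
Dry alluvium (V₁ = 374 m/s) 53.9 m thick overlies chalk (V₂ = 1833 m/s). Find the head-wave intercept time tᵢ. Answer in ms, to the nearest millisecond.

θ_c = arcsin(V₁/V₂) = arcsin(374/1833) = 11.77°; cos θ_c = 0.9790.
tᵢ = 2h·cos θ_c / V₁ = 2·53.9·0.9790 / 374 = 0.28217 s.

282 ms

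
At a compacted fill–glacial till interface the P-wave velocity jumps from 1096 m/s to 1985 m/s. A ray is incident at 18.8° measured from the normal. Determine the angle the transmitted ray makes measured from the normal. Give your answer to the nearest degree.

36°

sin θ₁/V₁ = sin θ₂/V₂ ⇒ sin θ₂ = 1985·sin 18.8°/1096 = 1985·0.3223/1096 = 0.5837.
θ₂ = arcsin 0.5837 = 35.71° from the normal.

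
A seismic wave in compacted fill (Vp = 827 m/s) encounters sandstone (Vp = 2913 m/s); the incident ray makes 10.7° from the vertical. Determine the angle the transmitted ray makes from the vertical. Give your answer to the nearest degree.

sin θ₁/V₁ = sin θ₂/V₂ ⇒ sin θ₂ = 2913·sin 10.7°/827 = 2913·0.1857/827 = 0.6540.
θ₂ = arcsin 0.6540 = 40.84° from the normal.

41°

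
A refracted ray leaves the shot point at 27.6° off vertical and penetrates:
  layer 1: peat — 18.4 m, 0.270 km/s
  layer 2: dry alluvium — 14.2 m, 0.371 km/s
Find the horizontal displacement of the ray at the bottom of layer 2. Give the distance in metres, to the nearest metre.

21 m

Ray parameter p = sin 27.6° / 0.270 km/s = 1.7159e+00 s/km.
Layer 1: θ = 27.60°; offset = 18.4·tan 27.60° = 9.619 m.
Layer 2: sin θ = p·0.371 = 0.6366 → θ = 39.54°; offset = 14.2·tan 39.54° = 11.722 m.
Σ offsets = 21.341 m.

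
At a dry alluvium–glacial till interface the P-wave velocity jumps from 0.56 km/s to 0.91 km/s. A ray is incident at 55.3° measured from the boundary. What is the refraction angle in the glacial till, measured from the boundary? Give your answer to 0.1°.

Convert to the normal: θ₁ = 90° − 55.3° = 34.7°.
sin θ₁/V₁ = sin θ₂/V₂ ⇒ sin θ₂ = 0.91·sin 34.7°/0.56 = 0.91·0.5693/0.56 = 0.9251.
θ₂ = sin⁻¹(0.9251) = 67.68° (from vertical).
From the interface: 90° − 67.68° = 22.32°.

22.3°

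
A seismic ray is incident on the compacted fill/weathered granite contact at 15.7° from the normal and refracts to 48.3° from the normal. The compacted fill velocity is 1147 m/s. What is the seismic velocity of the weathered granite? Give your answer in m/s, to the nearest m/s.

3165 m/s

sin 15.7° = 0.2706; sin 48.3° = 0.7466.
V₂ = V₁·(sin θ₂/sin θ₁) = 1147·(0.7466/0.2706) = 3164.79 m/s.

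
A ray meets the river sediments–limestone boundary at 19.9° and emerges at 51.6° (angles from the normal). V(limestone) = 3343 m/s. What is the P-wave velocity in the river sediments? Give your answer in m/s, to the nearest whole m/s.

1452 m/s

sin 19.9° = 0.3404; sin 51.6° = 0.7837.
V₁ = V₂·(sin θ₁/sin θ₂) = 3343·(0.3404/0.7837) = 1451.96 m/s.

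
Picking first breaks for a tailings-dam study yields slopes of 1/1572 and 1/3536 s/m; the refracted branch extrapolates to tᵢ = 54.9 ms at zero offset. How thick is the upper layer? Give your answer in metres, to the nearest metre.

h = tᵢ·V₁·V₂ / (2·√(V₂²−V₁²)).
√(V₂²−V₁²) = √(3536² − 1572²) = 3167.4 m/s.
h = 0.0549 s × 1572 × 3536 / (2 × 3167.4) = 48.17 m.

48 m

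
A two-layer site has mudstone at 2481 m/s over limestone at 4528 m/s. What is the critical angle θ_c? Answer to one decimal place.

Critical incidence: sin θ_c = V₁/V₂ = 2481/4528 = 0.5479.
θ_c = arcsin 0.5479 = 33.22°.

33.2°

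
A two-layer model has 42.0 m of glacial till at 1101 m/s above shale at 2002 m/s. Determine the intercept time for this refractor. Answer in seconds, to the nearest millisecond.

0.064 s

θ_c = arcsin(V₁/V₂) = arcsin(1101/2002) = 33.36°; cos θ_c = 0.8352.
tᵢ = 2h·cos θ_c / V₁ = 2·42.0·0.8352 / 1101 = 0.06372 s.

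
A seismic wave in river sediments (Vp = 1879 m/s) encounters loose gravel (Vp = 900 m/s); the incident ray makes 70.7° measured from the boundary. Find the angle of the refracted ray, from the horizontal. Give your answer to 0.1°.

Convert to the normal: θ₁ = 90° − 70.7° = 19.3°.
sin θ₁/V₁ = sin θ₂/V₂ ⇒ sin θ₂ = 900·sin 19.3°/1879 = 900·0.3305/1879 = 0.1583.
θ₂ = sin⁻¹(0.1583) = 9.11° (from vertical).
From the interface: 90° − 9.11° = 80.89°.

80.9°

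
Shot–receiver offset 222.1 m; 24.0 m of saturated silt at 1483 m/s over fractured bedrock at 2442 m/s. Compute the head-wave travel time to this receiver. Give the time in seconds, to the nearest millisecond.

θ_c = arcsin(V₁/V₂) = arcsin(1483/2442) = 37.39°, cos θ_c = 0.7945.
Intercept time tᵢ = 2h cos θ_c / V₁ = 2·24.0·0.7945/1483 = 0.02571 s.
t = x/V₂ + tᵢ = 222.1/2442 + 0.02571 = 0.11666 s.

0.117 s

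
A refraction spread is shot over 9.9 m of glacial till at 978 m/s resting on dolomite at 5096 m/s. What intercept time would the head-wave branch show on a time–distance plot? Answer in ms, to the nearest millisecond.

20 ms

θ_c = arcsin(V₁/V₂) = arcsin(978/5096) = 11.06°; cos θ_c = 0.9814.
tᵢ = 2h·cos θ_c / V₁ = 2·9.9·0.9814 / 978 = 0.01987 s.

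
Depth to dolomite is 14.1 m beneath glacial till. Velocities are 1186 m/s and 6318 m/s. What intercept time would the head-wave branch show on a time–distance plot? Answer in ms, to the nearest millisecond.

θ_c = arcsin(V₁/V₂) = arcsin(1186/6318) = 10.82°; cos θ_c = 0.9822.
tᵢ = 2h·cos θ_c / V₁ = 2·14.1·0.9822 / 1186 = 0.02335 s.

23 ms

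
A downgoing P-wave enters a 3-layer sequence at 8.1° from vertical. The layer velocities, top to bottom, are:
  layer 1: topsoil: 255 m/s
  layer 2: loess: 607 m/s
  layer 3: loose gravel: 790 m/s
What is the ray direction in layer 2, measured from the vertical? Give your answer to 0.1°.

19.6°

Snell's law across each interface conserves sin θ / V, so sin θ_2 = V_2·sin θ₁/V₁.
sin θ_2 = 607 × sin 8.1° / 255 = 0.3354.
θ_2 = arcsin 0.3354 = 19.60°.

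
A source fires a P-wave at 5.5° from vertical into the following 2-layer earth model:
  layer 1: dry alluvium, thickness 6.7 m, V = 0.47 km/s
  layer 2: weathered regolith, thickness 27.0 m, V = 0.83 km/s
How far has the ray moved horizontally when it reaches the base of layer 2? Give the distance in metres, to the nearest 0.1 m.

5.3 m

Apply Snell's law at each interface; in layer i the horizontal offset is hᵢ·tan θᵢ.
Layer 1: θ = 5.50°; offset = 6.7·tan 5.50° = 0.645 m.
Layer 2: sin θ = 0.83·sin 5.5°/0.47 = 0.1693, θ = 9.74°; offset = 27.0·tan 9.74° = 4.637 m.
Σ offsets = 5.282 m.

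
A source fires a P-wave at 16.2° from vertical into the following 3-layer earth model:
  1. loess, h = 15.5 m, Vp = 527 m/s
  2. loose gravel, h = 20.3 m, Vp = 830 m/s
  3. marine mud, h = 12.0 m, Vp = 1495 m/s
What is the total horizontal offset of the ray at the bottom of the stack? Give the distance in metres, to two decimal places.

29.97 m

Apply Snell's law at each interface; in layer i the horizontal offset is hᵢ·tan θᵢ.
Layer 1: θ = 16.20°; offset = 15.5·tan 16.20° = 4.5032 m.
Layer 2: sin θ = 830·sin 16.2°/527 = 0.4394, θ = 26.07°; offset = 20.3·tan 26.07° = 9.9297 m.
Layer 3: sin θ = 1495·sin 16.2°/527 = 0.7914, θ = 52.32°; offset = 12.0·tan 52.32° = 15.5378 m.
Summing the layer offsets gives 29.9707 m.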